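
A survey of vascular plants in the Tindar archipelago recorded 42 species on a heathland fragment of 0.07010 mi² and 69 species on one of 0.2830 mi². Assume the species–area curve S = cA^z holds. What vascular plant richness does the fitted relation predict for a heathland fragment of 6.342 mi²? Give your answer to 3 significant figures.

209

z = ln(69/42) / ln(0.283/0.0701) = 0.4964 / 1.3955 = 0.3557
c = 42 / 0.0701^0.3557 = 42 / 0.3885 = 108.1
S₃ = 108.1 × 6.342^0.3557 = 108.1 × 1.929 ≈ 208.6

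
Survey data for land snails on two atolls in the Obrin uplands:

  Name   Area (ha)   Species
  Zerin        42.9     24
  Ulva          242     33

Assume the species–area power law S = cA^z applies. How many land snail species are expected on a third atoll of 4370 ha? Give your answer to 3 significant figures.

56.2

z = ln(33/24) / ln(242/42.9) = 0.3185 / 1.7301 = 0.1841
c = 24 / 42.9^0.1841 = 24 / 1.998 = 12.02
S₃ = 12.02 × 4370^0.1841 = 12.02 × 4.678 ≈ 56.21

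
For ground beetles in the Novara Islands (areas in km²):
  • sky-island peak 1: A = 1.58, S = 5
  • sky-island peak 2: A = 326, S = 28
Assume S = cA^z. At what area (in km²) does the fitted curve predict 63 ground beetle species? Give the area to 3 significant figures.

4010 km²

z = ln(28/5) / ln(326/1.58) = 1.7228 / 5.3295 = 0.3233
c = 5 / 1.58^0.3233 = 5 / 1.159 = 4.313
A = (63/4.313)^(1/0.3233) ⇒ ln A = ln(14.61)/0.3233 = 8.2956
A = e^8.2956 ≈ 4006 km²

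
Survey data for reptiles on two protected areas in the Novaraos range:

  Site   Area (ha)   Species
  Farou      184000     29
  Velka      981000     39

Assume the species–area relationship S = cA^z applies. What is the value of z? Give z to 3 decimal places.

0.177

Taking logs: ln S = ln c + z ln A, so z = (ln S₂ − ln S₁)/(ln A₂ − ln A₁).
z = ln(39/29) / ln(981000/184000) = ln(1.345) / ln(5.332) = 0.2963 / 1.6736 = 0.1770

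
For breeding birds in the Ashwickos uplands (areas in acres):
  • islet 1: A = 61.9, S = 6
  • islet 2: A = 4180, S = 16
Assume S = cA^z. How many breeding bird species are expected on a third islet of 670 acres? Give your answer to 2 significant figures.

z = ln(16/6) / ln(4180/61.9) = 0.9808 / 4.2125 = 0.2328
c = 6 / 61.9^0.2328 = 6 / 2.613 = 2.296
S₃ = 2.296 × 670^0.2328 = 2.296 × 4.55 ≈ 10.45

10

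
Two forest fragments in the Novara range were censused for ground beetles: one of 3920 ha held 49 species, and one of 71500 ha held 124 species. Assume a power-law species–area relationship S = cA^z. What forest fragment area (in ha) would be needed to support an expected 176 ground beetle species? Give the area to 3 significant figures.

z = ln(124/49) / ln(71500/3920) = 0.9285 / 2.9036 = 0.3198
c = 49 / 3920^0.3198 = 49 / 14.09 = 3.477
A = (176/3.477)^(1/0.3198) ⇒ ln A = ln(50.62)/0.3198 = 12.2727
A = e^12.2727 ≈ 213769 ha

214000 ha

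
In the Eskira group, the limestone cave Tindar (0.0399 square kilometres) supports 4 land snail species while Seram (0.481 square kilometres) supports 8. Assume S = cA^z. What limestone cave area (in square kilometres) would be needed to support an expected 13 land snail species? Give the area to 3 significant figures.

z = ln(8/4) / ln(0.481/0.0399) = 0.6931 / 2.4895 = 0.2784
c = 4 / 0.0399^0.2784 = 4 / 0.4078 = 9.808
A = (13/9.808)^(1/0.2784) ⇒ ln A = ln(1.325)/0.2784 = 1.0119
A = e^1.0119 ≈ 2.751 square kilometres

2.75 square kilometres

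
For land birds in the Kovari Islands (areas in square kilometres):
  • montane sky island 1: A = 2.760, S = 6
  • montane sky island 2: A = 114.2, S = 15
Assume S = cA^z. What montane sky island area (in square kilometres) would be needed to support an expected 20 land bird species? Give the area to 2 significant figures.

370 square kilometres

z = ln(15/6) / ln(114.2/2.76) = 0.9163 / 3.7227 = 0.2461
c = 6 / 2.76^0.2461 = 6 / 1.284 = 4.673
A = (20/4.673)^(1/0.2461) ⇒ ln A = ln(4.28)/0.2461 = 5.9068
A = e^5.9068 ≈ 367.5 square kilometres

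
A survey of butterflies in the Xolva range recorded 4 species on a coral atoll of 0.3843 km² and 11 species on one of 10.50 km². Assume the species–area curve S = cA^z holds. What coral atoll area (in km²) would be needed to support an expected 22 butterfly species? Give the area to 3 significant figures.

z = ln(11/4) / ln(10.5/0.3843) = 1.0116 / 3.3077 = 0.3058
c = 4 / 0.3843^0.3058 = 4 / 0.7464 = 5.359
A = (22/5.359)^(1/0.3058) ⇒ ln A = ln(4.105)/0.3058 = 4.6178
A = e^4.6178 ≈ 101.3 km²

101 km²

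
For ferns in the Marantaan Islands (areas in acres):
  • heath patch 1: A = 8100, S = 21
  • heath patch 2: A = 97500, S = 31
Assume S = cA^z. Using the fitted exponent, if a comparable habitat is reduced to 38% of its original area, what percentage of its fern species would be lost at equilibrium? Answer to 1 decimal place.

z = ln(31/21) / ln(97500/8100) = 0.3895 / 2.4880 = 0.1565
S_new/S_old = (A_new/A_old)^z = 0.38^0.1565 = exp(0.1565 × -0.9676) = 0.8594
Fraction lost = 1 − 0.8594 = 0.1406

14.1%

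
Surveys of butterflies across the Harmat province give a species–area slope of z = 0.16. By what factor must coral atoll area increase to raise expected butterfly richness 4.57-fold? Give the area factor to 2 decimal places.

(A₂/A₁)^0.16 = 4.57, so A₂/A₁ = 4.57^(1/0.16) = 4.57^6.25
ln(A₂/A₁) = ln 4.57 / 0.16 = 1.5195 / 0.16 = 9.4970
A₂/A₁ = e^9.4970 ≈ 13319

13319.14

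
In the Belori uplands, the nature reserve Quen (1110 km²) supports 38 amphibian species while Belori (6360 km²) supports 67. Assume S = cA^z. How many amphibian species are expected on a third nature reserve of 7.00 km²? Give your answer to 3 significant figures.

7.33

z = ln(67/38) / ln(6360/1110) = 0.5671 / 1.7457 = 0.3249
c = 38 / 1110^0.3249 = 38 / 9.757 = 3.895
S₃ = 3.895 × 7^0.3249 = 3.895 × 1.882 ≈ 7.328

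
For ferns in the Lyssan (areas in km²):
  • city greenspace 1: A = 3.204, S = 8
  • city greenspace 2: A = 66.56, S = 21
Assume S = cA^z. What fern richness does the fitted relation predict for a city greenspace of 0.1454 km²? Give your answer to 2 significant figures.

3.0

z = ln(21/8) / ln(66.56/3.204) = 0.9651 / 3.0337 = 0.3181
c = 8 / 3.204^0.3181 = 8 / 1.448 = 5.524
S₃ = 5.524 × 0.1454^0.3181 = 5.524 × 0.5415 ≈ 2.991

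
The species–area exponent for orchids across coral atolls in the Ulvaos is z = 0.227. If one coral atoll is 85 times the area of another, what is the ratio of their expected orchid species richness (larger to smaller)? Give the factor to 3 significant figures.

2.74

S₂/S₁ = (A₂/A₁)^z = 85^0.227
ln(S₂/S₁) = 0.227 × ln 85 = 0.227 × 4.4427 = 1.0085
S₂/S₁ = e^1.0085 ≈ 2.741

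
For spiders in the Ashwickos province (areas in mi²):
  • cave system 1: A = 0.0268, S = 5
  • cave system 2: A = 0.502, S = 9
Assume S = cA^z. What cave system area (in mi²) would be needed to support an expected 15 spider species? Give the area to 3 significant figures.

z = ln(9/5) / ln(0.502/0.0268) = 0.5878 / 2.9302 = 0.2006
c = 5 / 0.0268^0.2006 = 5 / 0.4838 = 10.33
A = (15/10.33)^(1/0.2006) ⇒ ln A = ln(1.451)/0.2006 = 1.8574
A = e^1.8574 ≈ 6.407 mi²

6.41 mi²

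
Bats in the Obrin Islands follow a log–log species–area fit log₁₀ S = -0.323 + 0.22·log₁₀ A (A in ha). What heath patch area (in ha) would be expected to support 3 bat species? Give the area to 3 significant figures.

4330 ha

3 = 0.4753 × A^0.22  ⇒  A^0.22 = 3/0.4753 = 6.311
ln A = ln(6.311) / 0.22 = 1.8423 / 0.22 = 8.3743
A = e^8.3743 ≈ 4334 ha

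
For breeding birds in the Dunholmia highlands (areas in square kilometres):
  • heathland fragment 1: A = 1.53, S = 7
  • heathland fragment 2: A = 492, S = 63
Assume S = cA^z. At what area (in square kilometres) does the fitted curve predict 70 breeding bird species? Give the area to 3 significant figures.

649 square kilometres

z = ln(63/7) / ln(492/1.53) = 2.1972 / 5.7732 = 0.3806
c = 7 / 1.53^0.3806 = 7 / 1.176 = 5.954
A = (70/5.954)^(1/0.3806) ⇒ ln A = ln(11.76)/0.3806 = 6.4753
A = e^6.4753 ≈ 648.9 square kilometres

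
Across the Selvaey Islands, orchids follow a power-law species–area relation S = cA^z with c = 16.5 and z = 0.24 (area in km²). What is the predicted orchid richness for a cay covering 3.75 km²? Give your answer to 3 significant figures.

S = 16.5 × 3.75^0.24
ln S = ln 16.5 + 0.24 × ln 3.75 = 2.8034 + 0.24 × 1.3218 = 3.1206
S = e^3.1206 ≈ 22.66

22.7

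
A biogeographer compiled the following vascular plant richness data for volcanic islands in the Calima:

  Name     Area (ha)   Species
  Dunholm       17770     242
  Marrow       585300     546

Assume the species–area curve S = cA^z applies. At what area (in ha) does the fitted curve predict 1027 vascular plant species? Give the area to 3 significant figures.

8830000 ha

z = ln(546/242) / ln(585300/17770) = 0.8137 / 3.4946 = 0.2328
c = 242 / 17770^0.2328 = 242 / 9.761 = 24.79
A = (1027/24.79)^(1/0.2328) ⇒ ln A = ln(41.42)/0.2328 = 15.9933
A = e^15.9933 ≈ 8826352 ha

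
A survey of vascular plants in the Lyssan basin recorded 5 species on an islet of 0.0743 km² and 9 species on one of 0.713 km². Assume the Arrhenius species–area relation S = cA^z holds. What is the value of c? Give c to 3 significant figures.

z = ln(S₂/S₁) / ln(A₂/A₁) = ln(9/5) / ln(0.713/0.0743) = 0.5878 / 2.2614 = 0.2599
c = S₁ / A₁^z = 5 / 0.0743^0.2599 = 5 / 0.5088 = 9.827

9.83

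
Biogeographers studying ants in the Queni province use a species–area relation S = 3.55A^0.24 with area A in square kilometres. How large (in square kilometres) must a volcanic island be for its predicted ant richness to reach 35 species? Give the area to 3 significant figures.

35 = 3.55 × A^0.24  ⇒  A^0.24 = 35/3.55 = 9.859
ln A = ln(9.859) / 0.24 = 2.2884 / 0.24 = 9.5350
A = e^9.5350 ≈ 13836 square kilometres

13800 square kilometres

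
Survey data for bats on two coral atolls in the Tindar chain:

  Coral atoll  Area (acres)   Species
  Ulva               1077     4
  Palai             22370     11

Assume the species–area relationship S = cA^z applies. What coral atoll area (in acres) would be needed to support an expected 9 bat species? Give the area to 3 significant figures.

12300 acres

z = ln(11/4) / ln(22370/1077) = 1.0116 / 3.0335 = 0.3335
c = 4 / 1077^0.3335 = 4 / 10.26 = 0.3899
A = (9/0.3899)^(1/0.3335) ⇒ ln A = ln(23.09)/0.3335 = 9.4137
A = e^9.4137 ≈ 12255 acres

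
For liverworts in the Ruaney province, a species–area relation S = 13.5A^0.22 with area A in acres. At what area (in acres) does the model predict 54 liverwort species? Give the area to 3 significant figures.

54 = 13.5 × A^0.22  ⇒  A^0.22 = 54/13.5 = 4
ln A = ln(4) / 0.22 = 1.3863 / 0.22 = 6.3013
A = e^6.3013 ≈ 545.3 acres

545 acres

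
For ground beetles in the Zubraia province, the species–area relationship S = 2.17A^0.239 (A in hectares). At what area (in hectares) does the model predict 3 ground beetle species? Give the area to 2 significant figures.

3 = 2.17 × A^0.239  ⇒  A^0.239 = 3/2.17 = 1.382
ln A = ln(1.382) / 0.239 = 0.3239 / 0.239 = 1.3552
A = e^1.3552 ≈ 3.877 hectares

3.9 hectares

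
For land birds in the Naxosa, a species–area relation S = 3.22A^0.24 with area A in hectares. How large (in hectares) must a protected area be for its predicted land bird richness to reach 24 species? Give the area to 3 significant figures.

4310 hectares

24 = 3.22 × A^0.24  ⇒  A^0.24 = 24/3.22 = 7.453
ln A = ln(7.453) / 0.24 = 2.0087 / 0.24 = 8.3695
A = e^8.3695 ≈ 4313 hectares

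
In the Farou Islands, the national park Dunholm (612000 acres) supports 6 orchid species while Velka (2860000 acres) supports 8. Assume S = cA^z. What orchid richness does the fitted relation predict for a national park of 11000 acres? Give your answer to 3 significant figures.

2.83

z = ln(8/6) / ln(2860000/612000) = 0.2877 / 1.5418 = 0.1866
c = 6 / 612000^0.1866 = 6 / 12.01 = 0.4994
S₃ = 0.4994 × 11000^0.1866 = 0.4994 × 5.676 ≈ 2.835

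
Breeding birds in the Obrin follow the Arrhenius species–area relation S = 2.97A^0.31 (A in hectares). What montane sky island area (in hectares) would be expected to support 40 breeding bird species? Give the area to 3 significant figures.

40 = 2.97 × A^0.31  ⇒  A^0.31 = 40/2.97 = 13.47
ln A = ln(13.47) / 0.31 = 2.6003 / 0.31 = 8.3881
A = e^8.3881 ≈ 4395 hectares

4390 hectares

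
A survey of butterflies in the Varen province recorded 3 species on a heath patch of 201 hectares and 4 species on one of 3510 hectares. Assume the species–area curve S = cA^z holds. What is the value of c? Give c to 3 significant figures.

1.76

z = ln(S₂/S₁) / ln(A₂/A₁) = ln(4/3) / ln(3510/201) = 0.2877 / 2.8601 = 0.1006
c = S₁ / A₁^z = 3 / 201^0.1006 = 3 / 1.705 = 1.76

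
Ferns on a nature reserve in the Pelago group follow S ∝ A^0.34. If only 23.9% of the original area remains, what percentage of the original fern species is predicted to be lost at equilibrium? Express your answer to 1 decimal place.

38.5%

S_new/S_old = (A_new/A_old)^z = 0.239^0.34
= exp(0.34 × ln 0.239) = exp(0.34 × -1.4313) = exp(-0.4866) ≈ 0.6147
Fraction lost = 1 − 0.6147 = 0.3853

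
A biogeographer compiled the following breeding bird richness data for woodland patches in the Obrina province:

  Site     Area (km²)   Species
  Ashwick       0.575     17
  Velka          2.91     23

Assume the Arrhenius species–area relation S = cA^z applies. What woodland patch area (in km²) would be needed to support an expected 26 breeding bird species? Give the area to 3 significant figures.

z = ln(23/17) / ln(2.91/0.575) = 0.3023 / 1.6215 = 0.1864
c = 17 / 0.575^0.1864 = 17 / 0.902 = 18.85
A = (26/18.85)^(1/0.1864) ⇒ ln A = ln(1.38)/0.1864 = 1.7258
A = e^1.7258 ≈ 5.617 km²

5.62 km²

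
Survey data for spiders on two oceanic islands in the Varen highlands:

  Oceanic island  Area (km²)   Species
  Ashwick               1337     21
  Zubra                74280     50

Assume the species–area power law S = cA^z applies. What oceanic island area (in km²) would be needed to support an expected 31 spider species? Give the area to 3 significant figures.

z = ln(50/21) / ln(74280/1337) = 0.8675 / 4.0174 = 0.2159
c = 21 / 1337^0.2159 = 21 / 4.732 = 4.438
A = (31/4.438)^(1/0.2159) ⇒ ln A = ln(6.985)/0.2159 = 9.0018
A = e^9.0018 ≈ 8118 km²

8120 km²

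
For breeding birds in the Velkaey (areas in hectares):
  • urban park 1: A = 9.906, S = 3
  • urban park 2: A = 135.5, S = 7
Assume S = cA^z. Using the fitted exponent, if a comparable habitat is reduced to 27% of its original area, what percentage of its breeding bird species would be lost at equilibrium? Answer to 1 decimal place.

z = ln(7/3) / ln(135.5/9.906) = 0.8473 / 2.6158 = 0.3239
S_new/S_old = (A_new/A_old)^z = 0.27^0.3239 = exp(0.3239 × -1.3093) = 0.6544
Fraction lost = 1 − 0.6544 = 0.3456

34.6%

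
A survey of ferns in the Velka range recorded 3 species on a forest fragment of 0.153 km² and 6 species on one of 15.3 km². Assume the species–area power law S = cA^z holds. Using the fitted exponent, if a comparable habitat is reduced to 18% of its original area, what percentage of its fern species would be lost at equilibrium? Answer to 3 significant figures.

z = ln(6/3) / ln(15.3/0.153) = 0.6931 / 4.6052 = 0.1505
S_new/S_old = (A_new/A_old)^z = 0.18^0.1505 = exp(0.1505 × -1.7148) = 0.7725
Fraction lost = 1 − 0.7725 = 0.2275

22.7%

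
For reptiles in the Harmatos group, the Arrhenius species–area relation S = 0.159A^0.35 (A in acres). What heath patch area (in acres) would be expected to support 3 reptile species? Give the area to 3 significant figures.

3 = 0.159 × A^0.35  ⇒  A^0.35 = 3/0.159 = 18.87
ln A = ln(18.87) / 0.35 = 2.9375 / 0.35 = 8.3928
A = e^8.3928 ≈ 4415 acres

4410 acres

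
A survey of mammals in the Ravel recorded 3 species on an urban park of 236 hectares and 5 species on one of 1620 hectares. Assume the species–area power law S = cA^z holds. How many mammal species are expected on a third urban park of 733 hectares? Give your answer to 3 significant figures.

4.05

z = ln(5/3) / ln(1620/236) = 0.5108 / 1.9263 = 0.2652
c = 3 / 236^0.2652 = 3 / 4.258 = 0.7045
S₃ = 0.7045 × 733^0.2652 = 0.7045 × 5.751 ≈ 4.052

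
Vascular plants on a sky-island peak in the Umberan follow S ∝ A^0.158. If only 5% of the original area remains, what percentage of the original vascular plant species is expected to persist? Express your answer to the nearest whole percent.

62%

S_new/S_old = (A_new/A_old)^z = 0.05^0.158
= exp(0.158 × ln 0.05) = exp(0.158 × -2.9957) = exp(-0.4733) ≈ 0.6229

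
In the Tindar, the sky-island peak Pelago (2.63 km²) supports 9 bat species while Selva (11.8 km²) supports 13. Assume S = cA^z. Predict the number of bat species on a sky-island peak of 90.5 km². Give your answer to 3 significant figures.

z = ln(13/9) / ln(11.8/2.63) = 0.3677 / 1.5011 = 0.2450
c = 9 / 2.63^0.2450 = 9 / 1.267 = 7.102
S₃ = 7.102 × 90.5^0.2450 = 7.102 × 3.015 ≈ 21.41

21.4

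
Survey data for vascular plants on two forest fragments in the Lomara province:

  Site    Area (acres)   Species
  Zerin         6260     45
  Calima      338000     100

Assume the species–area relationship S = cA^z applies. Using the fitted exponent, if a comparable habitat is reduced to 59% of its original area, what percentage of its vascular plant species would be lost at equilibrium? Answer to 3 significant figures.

10.0%

z = ln(100/45) / ln(338000/6260) = 0.7985 / 3.9889 = 0.2002
S_new/S_old = (A_new/A_old)^z = 0.59^0.2002 = exp(0.2002 × -0.5276) = 0.8998
Fraction lost = 1 − 0.8998 = 0.1002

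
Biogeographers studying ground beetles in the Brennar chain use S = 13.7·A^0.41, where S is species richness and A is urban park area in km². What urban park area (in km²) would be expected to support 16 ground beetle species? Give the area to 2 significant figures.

1.5 km²

16 = 13.7 × A^0.41  ⇒  A^0.41 = 16/13.7 = 1.168
ln A = ln(1.168) / 0.41 = 0.1552 / 0.41 = 0.3785
A = e^0.3785 ≈ 1.46 km²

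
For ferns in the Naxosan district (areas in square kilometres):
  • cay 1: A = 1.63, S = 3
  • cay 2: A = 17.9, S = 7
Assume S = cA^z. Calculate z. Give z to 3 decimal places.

Taking logs: ln S = ln c + z ln A, so z = (ln S₂ − ln S₁)/(ln A₂ − ln A₁).
z = ln(7/3) / ln(17.9/1.63) = ln(2.333) / ln(10.98) = 0.8473 / 2.3962 = 0.3536

0.354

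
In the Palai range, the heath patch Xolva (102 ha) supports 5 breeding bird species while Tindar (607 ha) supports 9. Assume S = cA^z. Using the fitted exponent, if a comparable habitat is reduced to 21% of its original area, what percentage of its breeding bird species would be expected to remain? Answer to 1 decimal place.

z = ln(9/5) / ln(607/102) = 0.5878 / 1.7836 = 0.3296
S_new/S_old = (A_new/A_old)^z = 0.21^0.3296 = exp(0.3296 × -1.5606) = 0.5979

59.8%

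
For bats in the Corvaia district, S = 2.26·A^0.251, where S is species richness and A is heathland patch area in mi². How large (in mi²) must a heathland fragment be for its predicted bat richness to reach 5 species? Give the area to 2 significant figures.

5 = 2.26 × A^0.251  ⇒  A^0.251 = 5/2.26 = 2.212
ln A = ln(2.212) / 0.251 = 0.7941 / 0.251 = 3.1636
A = e^3.1636 ≈ 23.66 mi²

24 mi²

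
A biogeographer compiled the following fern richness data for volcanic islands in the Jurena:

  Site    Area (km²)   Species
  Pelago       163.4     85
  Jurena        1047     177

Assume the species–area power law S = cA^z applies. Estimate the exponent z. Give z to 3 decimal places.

0.395

Taking logs: ln S = ln c + z ln A, so z = (ln S₂ − ln S₁)/(ln A₂ − ln A₁).
z = ln(177/85) / ln(1047/163.4) = ln(2.082) / ln(6.408) = 0.7335 / 1.8575 = 0.3949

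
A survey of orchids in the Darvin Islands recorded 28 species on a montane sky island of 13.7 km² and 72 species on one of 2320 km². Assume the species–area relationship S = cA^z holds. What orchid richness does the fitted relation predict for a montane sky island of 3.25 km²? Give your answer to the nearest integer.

21

z = ln(72/28) / ln(2320/13.7) = 0.9445 / 5.1319 = 0.1840
c = 28 / 13.7^0.1840 = 28 / 1.619 = 17.3
S₃ = 17.3 × 3.25^0.1840 = 17.3 × 1.242 ≈ 21.49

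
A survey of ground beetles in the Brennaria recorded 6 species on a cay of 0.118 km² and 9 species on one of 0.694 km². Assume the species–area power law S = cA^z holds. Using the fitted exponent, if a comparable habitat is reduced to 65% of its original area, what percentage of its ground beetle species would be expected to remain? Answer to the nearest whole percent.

91%

z = ln(9/6) / ln(0.694/0.118) = 0.4055 / 1.7718 = 0.2288
S_new/S_old = (A_new/A_old)^z = 0.65^0.2288 = exp(0.2288 × -0.4308) = 0.9061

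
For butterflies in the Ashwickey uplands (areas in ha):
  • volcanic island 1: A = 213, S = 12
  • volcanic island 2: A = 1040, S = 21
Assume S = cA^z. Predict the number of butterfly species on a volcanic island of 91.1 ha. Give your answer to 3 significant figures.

8.89

z = ln(21/12) / ln(1040/213) = 0.5596 / 1.5857 = 0.3529
c = 12 / 213^0.3529 = 12 / 6.633 = 1.809
S₃ = 1.809 × 91.1^0.3529 = 1.809 × 4.915 ≈ 8.892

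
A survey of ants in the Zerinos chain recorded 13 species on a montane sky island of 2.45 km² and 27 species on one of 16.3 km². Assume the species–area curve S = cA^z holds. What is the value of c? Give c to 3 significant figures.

z = ln(S₂/S₁) / ln(A₂/A₁) = ln(27/13) / ln(16.3/2.45) = 0.7309 / 1.8951 = 0.3857
c = S₁ / A₁^z = 13 / 2.45^0.3857 = 13 / 1.413 = 9.201

9.20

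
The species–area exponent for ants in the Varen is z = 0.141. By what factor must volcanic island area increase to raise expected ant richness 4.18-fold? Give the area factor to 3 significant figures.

(A₂/A₁)^0.141 = 4.18, so A₂/A₁ = 4.18^(1/0.141) = 4.18^7.092
ln(A₂/A₁) = ln 4.18 / 0.141 = 1.4303 / 0.141 = 10.1441
A₂/A₁ = e^10.1441 ≈ 25439

25400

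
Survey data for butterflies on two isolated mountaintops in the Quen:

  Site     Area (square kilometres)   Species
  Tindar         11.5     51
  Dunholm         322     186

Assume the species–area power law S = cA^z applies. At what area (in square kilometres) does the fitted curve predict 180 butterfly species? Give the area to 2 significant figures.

300 square kilometres

z = ln(186/51) / ln(322/11.5) = 1.2939 / 3.3322 = 0.3883
c = 51 / 11.5^0.3883 = 51 / 2.582 = 19.76
A = (180/19.76)^(1/0.3883) ⇒ ln A = ln(9.111)/0.3883 = 5.6901
A = e^5.6901 ≈ 295.9 square kilometres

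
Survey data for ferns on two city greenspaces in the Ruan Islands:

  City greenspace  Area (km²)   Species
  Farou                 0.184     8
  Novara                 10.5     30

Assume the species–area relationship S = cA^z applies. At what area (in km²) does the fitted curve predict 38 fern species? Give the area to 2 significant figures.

22 km²

z = ln(30/8) / ln(10.5/0.184) = 1.3218 / 4.0442 = 0.3268
c = 8 / 0.184^0.3268 = 8 / 0.5751 = 13.91
A = (38/13.91)^(1/0.3268) ⇒ ln A = ln(2.732)/0.3268 = 3.0747
A = e^3.0747 ≈ 21.64 km²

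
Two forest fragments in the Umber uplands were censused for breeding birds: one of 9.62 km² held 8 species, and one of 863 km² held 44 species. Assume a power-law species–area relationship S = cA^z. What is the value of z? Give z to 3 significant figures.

0.379

Taking logs: ln S = ln c + z ln A, so z = (ln S₂ − ln S₁)/(ln A₂ − ln A₁).
z = ln(44/8) / ln(863/9.62) = ln(5.5) / ln(89.71) = 1.7047 / 4.4966 = 0.3791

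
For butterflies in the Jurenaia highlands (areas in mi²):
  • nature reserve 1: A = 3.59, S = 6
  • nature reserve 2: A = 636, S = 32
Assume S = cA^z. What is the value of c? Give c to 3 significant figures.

z = ln(S₂/S₁) / ln(A₂/A₁) = ln(32/6) / ln(636/3.59) = 1.6740 / 5.1770 = 0.3233
c = S₁ / A₁^z = 6 / 3.59^0.3233 = 6 / 1.512 = 3.969

3.97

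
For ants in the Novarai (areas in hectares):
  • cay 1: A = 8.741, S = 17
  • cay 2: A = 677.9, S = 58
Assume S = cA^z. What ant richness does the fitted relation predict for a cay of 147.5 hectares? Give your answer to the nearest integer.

z = ln(58/17) / ln(677.9/8.741) = 1.2272 / 4.3510 = 0.2821
c = 17 / 8.741^0.2821 = 17 / 1.843 = 9.223
S₃ = 9.223 × 147.5^0.2821 = 9.223 × 4.09 ≈ 37.72

38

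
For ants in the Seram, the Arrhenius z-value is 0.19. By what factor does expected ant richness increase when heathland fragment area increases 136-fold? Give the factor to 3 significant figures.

S₂/S₁ = (A₂/A₁)^z = 136^0.19
ln(S₂/S₁) = 0.19 × ln 136 = 0.19 × 4.9127 = 0.9334
S₂/S₁ = e^0.9334 ≈ 2.543

2.54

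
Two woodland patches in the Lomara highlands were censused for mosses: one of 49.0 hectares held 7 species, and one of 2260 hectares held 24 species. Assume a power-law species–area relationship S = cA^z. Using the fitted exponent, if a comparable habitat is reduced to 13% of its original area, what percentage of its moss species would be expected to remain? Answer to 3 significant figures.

51.9%

z = ln(24/7) / ln(2260/49) = 1.2321 / 3.8313 = 0.3216
S_new/S_old = (A_new/A_old)^z = 0.13^0.3216 = exp(0.3216 × -2.0402) = 0.5189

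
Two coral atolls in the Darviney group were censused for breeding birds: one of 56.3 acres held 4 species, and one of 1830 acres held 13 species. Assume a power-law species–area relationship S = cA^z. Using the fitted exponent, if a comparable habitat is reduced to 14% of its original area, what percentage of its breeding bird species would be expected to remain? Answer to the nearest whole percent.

51%

z = ln(13/4) / ln(1830/56.3) = 1.1787 / 3.4814 = 0.3386
S_new/S_old = (A_new/A_old)^z = 0.14^0.3386 = exp(0.3386 × -1.9661) = 0.5139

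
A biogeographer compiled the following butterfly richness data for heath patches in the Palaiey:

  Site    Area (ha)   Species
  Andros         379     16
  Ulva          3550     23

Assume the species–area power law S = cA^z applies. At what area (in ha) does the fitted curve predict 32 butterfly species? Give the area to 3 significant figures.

z = ln(23/16) / ln(3550/379) = 0.3629 / 2.2372 = 0.1622
c = 16 / 379^0.1622 = 16 / 2.62 = 6.107
A = (32/6.107)^(1/0.1622) ⇒ ln A = ln(5.24)/0.1622 = 10.2105
A = e^10.2105 ≈ 27187 ha

27200 ha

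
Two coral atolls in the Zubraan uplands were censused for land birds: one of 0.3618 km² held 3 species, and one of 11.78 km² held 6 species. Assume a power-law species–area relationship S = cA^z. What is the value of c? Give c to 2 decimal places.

z = ln(S₂/S₁) / ln(A₂/A₁) = ln(6/3) / ln(11.78/0.3618) = 0.6931 / 3.4831 = 0.1990
c = S₁ / A₁^z = 3 / 0.3618^0.1990 = 3 / 0.8168 = 3.673

3.67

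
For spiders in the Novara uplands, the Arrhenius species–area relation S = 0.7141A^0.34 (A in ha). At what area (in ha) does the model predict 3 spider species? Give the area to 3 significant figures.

3 = 0.7141 × A^0.34  ⇒  A^0.34 = 3/0.7141 = 4.201
ln A = ln(4.201) / 0.34 = 1.4353 / 0.34 = 4.2216
A = e^4.2216 ≈ 68.14 ha

68.1 ha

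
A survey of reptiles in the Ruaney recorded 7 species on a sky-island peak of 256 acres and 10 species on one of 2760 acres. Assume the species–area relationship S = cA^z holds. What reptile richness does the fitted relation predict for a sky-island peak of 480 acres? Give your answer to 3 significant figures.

z = ln(10/7) / ln(2760/256) = 0.3567 / 2.3778 = 0.1500
c = 7 / 256^0.1500 = 7 / 2.297 = 3.047
S₃ = 3.047 × 480^0.1500 = 3.047 × 2.525 ≈ 7.692

7.69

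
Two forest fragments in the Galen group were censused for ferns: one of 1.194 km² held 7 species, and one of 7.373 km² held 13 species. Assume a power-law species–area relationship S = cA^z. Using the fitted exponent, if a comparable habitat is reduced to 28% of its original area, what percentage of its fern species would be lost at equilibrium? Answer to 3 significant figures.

z = ln(13/7) / ln(7.373/1.194) = 0.6190 / 1.8205 = 0.3400
S_new/S_old = (A_new/A_old)^z = 0.28^0.3400 = exp(0.3400 × -1.2730) = 0.6487
Fraction lost = 1 − 0.6487 = 0.3513

35.1%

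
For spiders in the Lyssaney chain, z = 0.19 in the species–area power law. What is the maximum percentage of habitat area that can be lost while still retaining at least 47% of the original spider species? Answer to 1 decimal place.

Need (A_new/A_old)^0.19 = 0.47, so A_new/A_old = 0.47^(1/0.19) = 0.47^5.263
ln(A_new/A_old) = ln 0.47 / 0.19 = -0.7550 / 0.19 = -3.9738
A_new/A_old = e^-3.9738 ≈ 0.0188
Fraction that can be lost = 1 − 0.0188 = 0.9812

98.1%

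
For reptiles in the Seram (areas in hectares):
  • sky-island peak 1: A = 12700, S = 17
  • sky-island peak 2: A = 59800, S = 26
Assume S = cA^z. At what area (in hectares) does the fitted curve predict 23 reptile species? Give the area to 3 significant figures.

38200 hectares

z = ln(26/17) / ln(59800/12700) = 0.4249 / 1.5494 = 0.2742
c = 17 / 12700^0.2742 = 17 / 13.35 = 1.274
A = (23/1.274)^(1/0.2742) ⇒ ln A = ln(18.06)/0.2742 = 10.5517
A = e^10.5517 ≈ 38241 hectares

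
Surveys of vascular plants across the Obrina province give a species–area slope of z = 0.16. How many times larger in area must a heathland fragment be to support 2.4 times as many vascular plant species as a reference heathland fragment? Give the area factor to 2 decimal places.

237.86

(A₂/A₁)^0.16 = 2.4, so A₂/A₁ = 2.4^(1/0.16) = 2.4^6.25
ln(A₂/A₁) = ln 2.4 / 0.16 = 0.8755 / 0.16 = 5.4717
A₂/A₁ = e^5.4717 ≈ 237.9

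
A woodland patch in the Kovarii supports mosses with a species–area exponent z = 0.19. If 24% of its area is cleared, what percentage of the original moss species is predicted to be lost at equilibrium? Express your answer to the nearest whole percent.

S_new/S_old = (A_new/A_old)^z = 0.76^0.19
= exp(0.19 × ln 0.76) = exp(0.19 × -0.2744) = exp(-0.0521) ≈ 0.9492
Fraction lost = 1 − 0.9492 = 0.05081

5%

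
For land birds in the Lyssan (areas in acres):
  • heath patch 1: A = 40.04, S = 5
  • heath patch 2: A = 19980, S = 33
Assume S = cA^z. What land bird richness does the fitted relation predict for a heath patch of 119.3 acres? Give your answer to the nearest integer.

z = ln(33/5) / ln(19980/40.04) = 1.8871 / 6.2126 = 0.3037
c = 5 / 40.04^0.3037 = 5 / 3.067 = 1.63
S₃ = 1.63 × 119.3^0.3037 = 1.63 × 4.273 ≈ 6.966

7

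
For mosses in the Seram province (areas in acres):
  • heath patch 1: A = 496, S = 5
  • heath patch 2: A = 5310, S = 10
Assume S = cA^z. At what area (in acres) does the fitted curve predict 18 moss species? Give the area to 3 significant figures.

39600 acres

z = ln(10/5) / ln(5310/496) = 0.6931 / 2.3708 = 0.2924
c = 5 / 496^0.2924 = 5 / 6.139 = 0.8145
A = (18/0.8145)^(1/0.2924) ⇒ ln A = ln(22.1)/0.2924 = 10.5878
A = e^10.5878 ≈ 39646 acres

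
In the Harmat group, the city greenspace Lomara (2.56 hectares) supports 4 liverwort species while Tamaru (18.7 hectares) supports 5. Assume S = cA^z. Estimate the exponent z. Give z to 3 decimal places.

0.112

Taking logs: ln S = ln c + z ln A, so z = (ln S₂ − ln S₁)/(ln A₂ − ln A₁).
z = ln(5/4) / ln(18.7/2.56) = ln(1.25) / ln(7.305) = 0.2231 / 1.9885 = 0.1122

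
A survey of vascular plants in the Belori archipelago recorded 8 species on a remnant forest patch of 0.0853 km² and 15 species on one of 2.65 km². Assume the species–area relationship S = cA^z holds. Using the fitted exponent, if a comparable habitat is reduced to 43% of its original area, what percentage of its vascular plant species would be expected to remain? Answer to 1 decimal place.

85.7%

z = ln(15/8) / ln(2.65/0.0853) = 0.6286 / 3.4361 = 0.1829
S_new/S_old = (A_new/A_old)^z = 0.43^0.1829 = exp(0.1829 × -0.8440) = 0.8569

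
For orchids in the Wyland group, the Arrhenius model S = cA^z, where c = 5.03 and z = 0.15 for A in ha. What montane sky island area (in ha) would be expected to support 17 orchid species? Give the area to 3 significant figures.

17 = 5.03 × A^0.15  ⇒  A^0.15 = 17/5.03 = 3.38
ln A = ln(3.38) / 0.15 = 1.2178 / 0.15 = 8.1186
A = e^8.1186 ≈ 3356 ha

3360 ha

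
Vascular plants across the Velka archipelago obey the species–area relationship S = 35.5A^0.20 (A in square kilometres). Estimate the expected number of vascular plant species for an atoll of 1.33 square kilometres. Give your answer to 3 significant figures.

37.6

S = 35.5 × 1.33^0.2 = 35.5 × 1.059 ≈ 37.58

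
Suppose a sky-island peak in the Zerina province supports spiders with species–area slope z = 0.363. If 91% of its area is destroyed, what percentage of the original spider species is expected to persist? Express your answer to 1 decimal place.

S_new/S_old = (A_new/A_old)^z = 0.09^0.363
= exp(0.363 × ln 0.09) = exp(0.363 × -2.4079) = exp(-0.8741) ≈ 0.4172

41.7%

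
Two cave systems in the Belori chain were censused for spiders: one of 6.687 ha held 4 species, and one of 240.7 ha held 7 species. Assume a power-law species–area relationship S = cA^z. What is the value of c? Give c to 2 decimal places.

2.97

z = ln(S₂/S₁) / ln(A₂/A₁) = ln(7/4) / ln(240.7/6.687) = 0.5596 / 3.5834 = 0.1562
c = S₁ / A₁^z = 4 / 6.687^0.1562 = 4 / 1.345 = 2.973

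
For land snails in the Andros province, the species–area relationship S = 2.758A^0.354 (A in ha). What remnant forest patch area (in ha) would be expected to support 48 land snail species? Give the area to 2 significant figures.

3200 ha

48 = 2.758 × A^0.354  ⇒  A^0.354 = 48/2.758 = 17.4
ln A = ln(17.4) / 0.354 = 2.8567 / 0.354 = 8.0698
A = e^8.0698 ≈ 3196 ha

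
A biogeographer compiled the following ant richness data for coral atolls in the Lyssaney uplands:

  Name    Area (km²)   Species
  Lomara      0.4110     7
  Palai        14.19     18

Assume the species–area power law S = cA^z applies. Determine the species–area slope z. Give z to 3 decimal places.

0.267

Taking logs: ln S = ln c + z ln A, so z = (ln S₂ − ln S₁)/(ln A₂ − ln A₁).
z = ln(18/7) / ln(14.19/0.411) = ln(2.571) / ln(34.53) = 0.9445 / 3.5417 = 0.2667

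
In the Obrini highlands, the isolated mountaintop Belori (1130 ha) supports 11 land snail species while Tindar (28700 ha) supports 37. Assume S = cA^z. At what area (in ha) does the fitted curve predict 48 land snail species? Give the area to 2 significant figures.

57000 ha

z = ln(37/11) / ln(28700/1130) = 1.2130 / 3.2347 = 0.3750
c = 11 / 1130^0.3750 = 11 / 13.96 = 0.7879
A = (48/0.7879)^(1/0.3750) ⇒ ln A = ln(60.92)/0.3750 = 10.9587
A = e^10.9587 ≈ 57453 ha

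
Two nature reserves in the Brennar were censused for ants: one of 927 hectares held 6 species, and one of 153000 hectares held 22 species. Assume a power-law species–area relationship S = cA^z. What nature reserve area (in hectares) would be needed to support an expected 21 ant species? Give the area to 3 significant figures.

127000 hectares

z = ln(22/6) / ln(153000/927) = 1.2993 / 5.1062 = 0.2545
c = 6 / 927^0.2545 = 6 / 5.688 = 1.055
A = (21/1.055)^(1/0.2545) ⇒ ln A = ln(19.91)/0.2545 = 11.7554
A = e^11.7554 ≈ 127436 hectares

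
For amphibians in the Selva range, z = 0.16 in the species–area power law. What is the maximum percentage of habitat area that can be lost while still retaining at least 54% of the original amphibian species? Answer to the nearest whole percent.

98%

Need (A_new/A_old)^0.16 = 0.54, so A_new/A_old = 0.54^(1/0.16) = 0.54^6.25
ln(A_new/A_old) = ln 0.54 / 0.16 = -0.6162 / 0.16 = -3.8512
A_new/A_old = e^-3.8512 ≈ 0.02125
Fraction that can be lost = 1 − 0.02125 = 0.9787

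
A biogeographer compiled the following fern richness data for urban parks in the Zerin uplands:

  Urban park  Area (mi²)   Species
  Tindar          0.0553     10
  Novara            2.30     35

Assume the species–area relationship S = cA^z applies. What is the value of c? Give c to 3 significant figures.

z = ln(S₂/S₁) / ln(A₂/A₁) = ln(35/10) / ln(2.3/0.0553) = 1.2528 / 3.7279 = 0.3361
c = S₁ / A₁^z = 10 / 0.0553^0.3361 = 10 / 0.378 = 26.46

26.5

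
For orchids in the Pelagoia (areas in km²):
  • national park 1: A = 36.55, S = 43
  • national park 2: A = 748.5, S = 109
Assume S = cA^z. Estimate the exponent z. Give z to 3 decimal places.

Taking logs: ln S = ln c + z ln A, so z = (ln S₂ − ln S₁)/(ln A₂ − ln A₁).
z = ln(109/43) / ln(748.5/36.55) = ln(2.535) / ln(20.48) = 0.9301 / 3.0194 = 0.3081

0.308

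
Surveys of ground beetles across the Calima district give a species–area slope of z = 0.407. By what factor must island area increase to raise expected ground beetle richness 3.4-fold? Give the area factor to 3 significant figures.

(A₂/A₁)^0.407 = 3.4, so A₂/A₁ = 3.4^(1/0.407) = 3.4^2.457
ln(A₂/A₁) = ln 3.4 / 0.407 = 1.2238 / 0.407 = 3.0068
A₂/A₁ = e^3.0068 ≈ 20.22

20.2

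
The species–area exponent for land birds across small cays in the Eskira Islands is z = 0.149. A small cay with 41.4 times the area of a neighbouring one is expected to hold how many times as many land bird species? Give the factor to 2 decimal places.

1.74

S₂/S₁ = (A₂/A₁)^z = 41.4^0.149
ln(S₂/S₁) = 0.149 × ln 41.4 = 0.149 × 3.7233 = 0.5548
S₂/S₁ = e^0.5548 ≈ 1.742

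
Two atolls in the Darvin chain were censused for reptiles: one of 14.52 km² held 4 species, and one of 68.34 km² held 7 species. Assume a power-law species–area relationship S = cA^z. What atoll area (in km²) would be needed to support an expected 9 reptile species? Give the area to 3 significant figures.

z = ln(7/4) / ln(68.34/14.52) = 0.5596 / 1.5490 = 0.3613
c = 4 / 14.52^0.3613 = 4 / 2.629 = 1.521
A = (9/1.521)^(1/0.3613) ⇒ ln A = ln(5.915)/0.3613 = 4.9201
A = e^4.9201 ≈ 137 km²

137 km²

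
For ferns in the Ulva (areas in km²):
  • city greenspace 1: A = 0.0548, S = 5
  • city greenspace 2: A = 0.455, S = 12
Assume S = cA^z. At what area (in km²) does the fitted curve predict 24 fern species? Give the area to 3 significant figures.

2.43 km²

z = ln(12/5) / ln(0.455/0.0548) = 0.8755 / 2.1166 = 0.4136
c = 5 / 0.0548^0.4136 = 5 / 0.3008 = 16.62
A = (24/16.62)^(1/0.4136) ⇒ ln A = ln(1.444)/0.4136 = 0.8884
A = e^0.8884 ≈ 2.431 km²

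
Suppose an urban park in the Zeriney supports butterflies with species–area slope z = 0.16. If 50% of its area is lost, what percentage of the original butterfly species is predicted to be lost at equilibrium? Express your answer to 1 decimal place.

S_new/S_old = (A_new/A_old)^z = 0.5^0.16
= exp(0.16 × ln 0.5) = exp(0.16 × -0.6931) = exp(-0.1109) ≈ 0.895
Fraction lost = 1 − 0.895 = 0.105

10.5%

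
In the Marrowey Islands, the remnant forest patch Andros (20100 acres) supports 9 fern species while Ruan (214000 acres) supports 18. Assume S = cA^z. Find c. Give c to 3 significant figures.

z = ln(S₂/S₁) / ln(A₂/A₁) = ln(18/9) / ln(214000/20100) = 0.6931 / 2.3653 = 0.2931
c = S₁ / A₁^z = 9 / 20100^0.2931 = 9 / 18.24 = 0.4934

0.493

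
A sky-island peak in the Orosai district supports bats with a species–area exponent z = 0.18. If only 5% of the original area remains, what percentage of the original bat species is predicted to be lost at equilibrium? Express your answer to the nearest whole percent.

42%

S_new/S_old = (A_new/A_old)^z = 0.05^0.18
= exp(0.18 × ln 0.05) = exp(0.18 × -2.9957) = exp(-0.5392) ≈ 0.5832
Fraction lost = 1 − 0.5832 = 0.4168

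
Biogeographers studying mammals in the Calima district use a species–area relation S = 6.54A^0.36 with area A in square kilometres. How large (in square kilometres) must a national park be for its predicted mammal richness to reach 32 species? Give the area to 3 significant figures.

32 = 6.54 × A^0.36  ⇒  A^0.36 = 32/6.54 = 4.893
ln A = ln(4.893) / 0.36 = 1.5878 / 0.36 = 4.4106
A = e^4.4106 ≈ 82.31 square kilometres

82.3 square kilometres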